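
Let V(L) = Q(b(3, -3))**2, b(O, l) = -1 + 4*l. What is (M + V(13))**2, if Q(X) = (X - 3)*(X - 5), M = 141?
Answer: 6903117225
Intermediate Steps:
Q(X) = (-5 + X)*(-3 + X) (Q(X) = (-3 + X)*(-5 + X) = (-5 + X)*(-3 + X))
V(L) = 82944 (V(L) = (15 + (-1 + 4*(-3))**2 - 8*(-1 + 4*(-3)))**2 = (15 + (-1 - 12)**2 - 8*(-1 - 12))**2 = (15 + (-13)**2 - 8*(-13))**2 = (15 + 169 + 104)**2 = 288**2 = 82944)
(M + V(13))**2 = (141 + 82944)**2 = 83085**2 = 6903117225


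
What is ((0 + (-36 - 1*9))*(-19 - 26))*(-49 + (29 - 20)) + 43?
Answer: -80957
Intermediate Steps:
((0 + (-36 - 1*9))*(-19 - 26))*(-49 + (29 - 20)) + 43 = ((0 + (-36 - 9))*(-45))*(-49 + 9) + 43 = ((0 - 45)*(-45))*(-40) + 43 = -45*(-45)*(-40) + 43 = 2025*(-40) + 43 = -81000 + 43 = -80957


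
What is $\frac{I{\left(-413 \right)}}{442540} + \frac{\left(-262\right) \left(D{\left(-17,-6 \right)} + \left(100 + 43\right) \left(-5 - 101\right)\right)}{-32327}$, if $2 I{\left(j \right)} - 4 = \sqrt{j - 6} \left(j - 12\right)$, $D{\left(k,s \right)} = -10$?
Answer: $- \frac{879330487993}{7152995290} - \frac{85 i \sqrt{419}}{177016} \approx -122.93 - 0.0098291 i$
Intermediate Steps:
$I{\left(j \right)} = 2 + \frac{\sqrt{-6 + j} \left(-12 + j\right)}{2}$ ($I{\left(j \right)} = 2 + \frac{\sqrt{j - 6} \left(j - 12\right)}{2} = 2 + \frac{\sqrt{-6 + j} \left(-12 + j\right)}{2}$)
$\frac{I{\left(-413 \right)}}{442540} + \frac{\left(-262\right) \left(D{\left(-17,-6 \right)} + \left(100 + 43\right) \left(-5 - 101\right)\right)}{-32327} = \frac{2 - 6 \sqrt{-6 - 413} + \frac{1}{2} \left(-413\right) \sqrt{-6 - 413}}{442540} + \frac{\left(-262\right) \left(-10 + \left(100 + 43\right) \left(-5 - 101\right)\right)}{-32327} = \left(2 - 6 \sqrt{-419} + \frac{1}{2} \left(-413\right) \sqrt{-419}\right) \frac{1}{442540} + - 262 \left(-10 + 143 \left(-106\right)\right) \left(- \frac{1}{32327}\right) = \left(2 - 6 i \sqrt{419} + \frac{1}{2} \left(-413\right) i \sqrt{419}\right) \frac{1}{442540} + - 262 \left(-10 - 15158\right) \left(- \frac{1}{32327}\right) = \left(2 - 6 i \sqrt{419} - \frac{413 i \sqrt{419}}{2}\right) \frac{1}{442540} + \left(-262\right) \left(-15168\right) \left(- \frac{1}{32327}\right) = \left(2 - \frac{425 i \sqrt{419}}{2}\right) \frac{1}{442540} + 3974016 \left(- \frac{1}{32327}\right) = \left(\frac{1}{221270} - \frac{85 i \sqrt{419}}{177016}\right) - \frac{3974016}{32327} = - \frac{879330487993}{7152995290} - \frac{85 i \sqrt{419}}{177016}$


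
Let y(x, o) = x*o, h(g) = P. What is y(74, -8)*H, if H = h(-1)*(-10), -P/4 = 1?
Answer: -23680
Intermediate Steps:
P = -4 (P = -4*1 = -4)
h(g) = -4
y(x, o) = o*x
H = 40 (H = -4*(-10) = 40)
y(74, -8)*H = -8*74*40 = -592*40 = -23680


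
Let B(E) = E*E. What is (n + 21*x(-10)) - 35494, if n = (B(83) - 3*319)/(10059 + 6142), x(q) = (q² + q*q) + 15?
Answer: -501884847/16201 ≈ -30979.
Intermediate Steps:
x(q) = 15 + 2*q² (x(q) = (q² + q²) + 15 = 2*q² + 15 = 15 + 2*q²)
B(E) = E²
n = 5932/16201 (n = (83² - 3*319)/(10059 + 6142) = (6889 - 957)/16201 = 5932*(1/16201) = 5932/16201 ≈ 0.36615)
(n + 21*x(-10)) - 35494 = (5932/16201 + 21*(15 + 2*(-10)²)) - 35494 = (5932/16201 + 21*(15 + 2*100)) - 35494 = (5932/16201 + 21*(15 + 200)) - 35494 = (5932/16201 + 21*215) - 35494 = (5932/16201 + 4515) - 35494 = 73153447/16201 - 35494 = -501884847/16201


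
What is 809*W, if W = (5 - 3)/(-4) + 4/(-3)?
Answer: -8899/6 ≈ -1483.2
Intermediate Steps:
W = -11/6 (W = 2*(-¼) + 4*(-⅓) = -½ - 4/3 = -11/6 ≈ -1.8333)
809*W = 809*(-11/6) = -8899/6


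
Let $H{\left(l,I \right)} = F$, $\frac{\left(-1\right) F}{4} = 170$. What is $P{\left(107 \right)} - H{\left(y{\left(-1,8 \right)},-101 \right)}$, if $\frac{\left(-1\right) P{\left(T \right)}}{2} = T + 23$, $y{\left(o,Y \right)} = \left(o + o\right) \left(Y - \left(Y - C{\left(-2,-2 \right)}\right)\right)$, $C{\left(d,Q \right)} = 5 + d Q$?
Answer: $420$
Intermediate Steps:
$C{\left(d,Q \right)} = 5 + Q d$
$F = -680$ ($F = \left(-4\right) 170 = -680$)
$y{\left(o,Y \right)} = 18 o$ ($y{\left(o,Y \right)} = \left(o + o\right) \left(Y - \left(-9 + Y\right)\right) = 2 o \left(Y - \left(-9 + Y\right)\right) = 2 o 9 = 18 o$)
$H{\left(l,I \right)} = -680$
$P{\left(T \right)} = -46 - 2 T$ ($P{\left(T \right)} = - 2 \left(T + 23\right) = - 2 \left(23 + T\right) = -46 - 2 T$)
$P{\left(107 \right)} - H{\left(y{\left(-1,8 \right)},-101 \right)} = \left(-46 - 214\right) - -680 = \left(-46 - 214\right) + 680 = -260 + 680 = 420$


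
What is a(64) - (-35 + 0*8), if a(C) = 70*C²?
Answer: 286755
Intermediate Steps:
a(64) - (-35 + 0*8) = 70*64² - (-35 + 0*8) = 70*4096 - (-35 + 0) = 286720 - 1*(-35) = 286720 + 35 = 286755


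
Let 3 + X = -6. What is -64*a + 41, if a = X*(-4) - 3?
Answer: -2071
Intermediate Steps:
X = -9 (X = -3 - 6 = -9)
a = 33 (a = -9*(-4) - 3 = 36 - 3 = 33)
-64*a + 41 = -64*33 + 41 = -2112 + 41 = -2071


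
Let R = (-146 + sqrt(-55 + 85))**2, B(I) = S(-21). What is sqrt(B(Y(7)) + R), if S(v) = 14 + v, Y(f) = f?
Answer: sqrt(21339 - 292*sqrt(30)) ≈ 140.50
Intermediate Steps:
B(I) = -7 (B(I) = 14 - 21 = -7)
R = (-146 + sqrt(30))**2 ≈ 19747.
sqrt(B(Y(7)) + R) = sqrt(-7 + (146 - sqrt(30))**2)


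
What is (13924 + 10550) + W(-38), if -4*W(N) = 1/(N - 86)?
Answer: 12139105/496 ≈ 24474.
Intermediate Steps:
W(N) = -1/(4*(-86 + N)) (W(N) = -1/(4*(N - 86)) = -1/(4*(-86 + N)))
(13924 + 10550) + W(-38) = (13924 + 10550) - 1/(-344 + 4*(-38)) = 24474 - 1/(-344 - 152) = 24474 - 1/(-496) = 24474 - 1*(-1/496) = 24474 + 1/496 = 12139105/496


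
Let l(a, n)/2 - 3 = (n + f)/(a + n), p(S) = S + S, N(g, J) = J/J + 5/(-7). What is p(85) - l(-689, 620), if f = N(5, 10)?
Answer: 87896/483 ≈ 181.98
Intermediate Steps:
N(g, J) = 2/7 (N(g, J) = 1 + 5*(-⅐) = 1 - 5/7 = 2/7)
f = 2/7 ≈ 0.28571
p(S) = 2*S
l(a, n) = 6 + 2*(2/7 + n)/(a + n) (l(a, n) = 6 + 2*((n + 2/7)/(a + n)) = 6 + 2*((2/7 + n)/(a + n)) = 6 + 2*(2/7 + n)/(a + n))
p(85) - l(-689, 620) = 2*85 - (4/7 + 6*(-689) + 8*620)/(-689 + 620) = 170 - (4/7 - 4134 + 4960)/(-69) = 170 - (-1)*5786/(69*7) = 170 - 1*(-5786/483) = 170 + 5786/483 = 87896/483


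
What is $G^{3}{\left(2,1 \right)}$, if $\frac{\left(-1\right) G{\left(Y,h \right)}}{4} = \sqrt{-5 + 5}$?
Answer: $0$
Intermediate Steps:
$G{\left(Y,h \right)} = 0$ ($G{\left(Y,h \right)} = - 4 \sqrt{-5 + 5} = - 4 \sqrt{0} = \left(-4\right) 0 = 0$)
$G^{3}{\left(2,1 \right)} = 0^{3} = 0$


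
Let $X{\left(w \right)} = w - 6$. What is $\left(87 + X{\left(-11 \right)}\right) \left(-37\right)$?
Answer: $-2590$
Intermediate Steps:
$X{\left(w \right)} = -6 + w$
$\left(87 + X{\left(-11 \right)}\right) \left(-37\right) = \left(87 - 17\right) \left(-37\right) = 70 \left(-37\right) = -2590$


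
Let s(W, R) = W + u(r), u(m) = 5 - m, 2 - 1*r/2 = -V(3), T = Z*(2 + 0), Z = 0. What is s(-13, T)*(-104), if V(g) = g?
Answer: 1872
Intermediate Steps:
T = 0 (T = 0*(2 + 0) = 0*2 = 0)
r = 10 (r = 4 - (-2)*3 = 4 - 2*(-3) = 4 + 6 = 10)
s(W, R) = -5 + W (s(W, R) = W + (5 - 1*10) = W + (5 - 10) = W - 5 = -5 + W)
s(-13, T)*(-104) = (-5 - 13)*(-104) = -18*(-104) = 1872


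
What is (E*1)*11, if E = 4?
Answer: 44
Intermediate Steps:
(E*1)*11 = (4*1)*11 = 4*11 = 44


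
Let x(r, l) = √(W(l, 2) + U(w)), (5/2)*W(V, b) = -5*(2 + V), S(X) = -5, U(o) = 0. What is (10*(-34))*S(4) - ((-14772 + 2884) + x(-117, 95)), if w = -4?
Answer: 13588 - I*√194 ≈ 13588.0 - 13.928*I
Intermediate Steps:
W(V, b) = -4 - 2*V (W(V, b) = 2*(-5*(2 + V))/5 = 2*(-10 - 5*V)/5 = -4 - 2*V)
x(r, l) = √(-4 - 2*l) (x(r, l) = √((-4 - 2*l) + 0) = √(-4 - 2*l))
(10*(-34))*S(4) - ((-14772 + 2884) + x(-117, 95)) = (10*(-34))*(-5) - ((-14772 + 2884) + √(-4 - 2*95)) = -340*(-5) - (-11888 + √(-4 - 190)) = 1700 - (-11888 + √(-194)) = 1700 - (-11888 + I*√194) = 1700 + (11888 - I*√194) = 13588 - I*√194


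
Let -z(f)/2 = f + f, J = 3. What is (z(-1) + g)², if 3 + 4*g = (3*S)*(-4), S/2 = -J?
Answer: 7225/16 ≈ 451.56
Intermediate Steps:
S = -6 (S = 2*(-1*3) = 2*(-3) = -6)
z(f) = -4*f (z(f) = -2*(f + f) = -4*f)
g = 69/4 (g = -¾ + ((3*(-6))*(-4))/4 = -¾ + (-18*(-4))/4 = -¾ + (¼)*72 = -¾ + 18 = 69/4 ≈ 17.250)
(z(-1) + g)² = (-4*(-1) + 69/4)² = (4 + 69/4)² = (85/4)² = 7225/16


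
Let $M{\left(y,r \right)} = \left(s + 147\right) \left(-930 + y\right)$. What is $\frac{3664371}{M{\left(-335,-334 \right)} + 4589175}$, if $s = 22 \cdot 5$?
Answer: $\frac{3664371}{4264070} \approx 0.85936$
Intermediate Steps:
$s = 110$
$M{\left(y,r \right)} = -239010 + 257 y$ ($M{\left(y,r \right)} = \left(110 + 147\right) \left(-930 + y\right) = 257 \left(-930 + y\right) = -239010 + 257 y$)
$\frac{3664371}{M{\left(-335,-334 \right)} + 4589175} = \frac{3664371}{\left(-239010 + 257 \left(-335\right)\right) + 4589175} = \frac{3664371}{\left(-239010 - 86095\right) + 4589175} = \frac{3664371}{-325105 + 4589175} = \frac{3664371}{4264070}$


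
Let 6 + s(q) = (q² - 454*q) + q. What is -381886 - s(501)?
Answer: -405928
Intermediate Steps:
s(q) = -6 + q² - 453*q (s(q) = -6 + ((q² - 454*q) + q) = -6 + (q² - 453*q) = -6 + q² - 453*q)
-381886 - s(501) = -381886 - (-6 + 501² - 453*501) = -381886 - (-6 + 251001 - 226953) = -381886 - 1*24042 = -381886 - 24042 = -405928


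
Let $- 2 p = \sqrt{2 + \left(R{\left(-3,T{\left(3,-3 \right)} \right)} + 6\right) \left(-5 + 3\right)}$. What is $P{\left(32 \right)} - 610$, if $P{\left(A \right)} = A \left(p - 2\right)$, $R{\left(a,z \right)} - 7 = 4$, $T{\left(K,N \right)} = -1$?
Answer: $-674 - 64 i \sqrt{2} \approx -674.0 - 90.51 i$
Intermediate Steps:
$R{\left(a,z \right)} = 11$ ($R{\left(a,z \right)} = 7 + 4 = 11$)
$p = - 2 i \sqrt{2}$ ($p = - \frac{\sqrt{2 + \left(11 + 6\right) \left(-5 + 3\right)}}{2} = - \frac{\sqrt{2 + 17 \left(-2\right)}}{2} = - \frac{\sqrt{2 - 34}}{2} = - \frac{\sqrt{-32}}{2} = - \frac{4 i \sqrt{2}}{2} = - 2 i \sqrt{2} \approx - 2.8284 i$)
$P{\left(A \right)} = A \left(-2 - 2 i \sqrt{2}\right)$ ($P{\left(A \right)} = A \left(- 2 i \sqrt{2} - 2\right) = A \left(-2 - 2 i \sqrt{2}\right)$)
$P{\left(32 \right)} - 610 = \left(-2\right) 32 \left(1 + i \sqrt{2}\right) - 610 = \left(-64 - 64 i \sqrt{2}\right) - 610 = -674 - 64 i \sqrt{2}$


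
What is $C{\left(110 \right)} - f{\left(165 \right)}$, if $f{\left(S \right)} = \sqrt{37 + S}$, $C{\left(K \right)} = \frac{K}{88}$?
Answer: $\frac{5}{4} - \sqrt{202} \approx -12.963$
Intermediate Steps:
$C{\left(K \right)} = \frac{K}{88}$ ($C{\left(K \right)} = K \frac{1}{88} = \frac{K}{88}$)
$C{\left(110 \right)} - f{\left(165 \right)} = \frac{1}{88} \cdot 110 - \sqrt{37 + 165} = \frac{5}{4} - \sqrt{202}$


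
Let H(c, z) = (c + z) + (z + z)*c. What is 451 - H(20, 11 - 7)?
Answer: 267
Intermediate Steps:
H(c, z) = c + z + 2*c*z (H(c, z) = (c + z) + (2*z)*c = (c + z) + 2*c*z = c + z + 2*c*z)
451 - H(20, 11 - 7) = 451 - (20 + (11 - 7) + 2*20*(11 - 7)) = 451 - (20 + 4 + 2*20*4) = 451 - (20 + 4 + 160) = 451 - 1*184 = 451 - 184 = 267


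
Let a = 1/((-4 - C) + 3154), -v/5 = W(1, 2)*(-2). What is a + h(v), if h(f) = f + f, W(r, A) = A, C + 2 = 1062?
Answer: 83601/2090 ≈ 40.000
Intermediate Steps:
C = 1060 (C = -2 + 1062 = 1060)
v = 20 (v = -10*(-2) = -5*(-4) = 20)
h(f) = 2*f
a = 1/2090 (a = 1/((-4 - 1*1060) + 3154) = 1/((-4 - 1060) + 3154) = 1/(-1064 + 3154) = 1/2090 ≈ 0.00047847)
a + h(v) = 1/2090 + 2*20 = 1/2090 + 40 = 83601/2090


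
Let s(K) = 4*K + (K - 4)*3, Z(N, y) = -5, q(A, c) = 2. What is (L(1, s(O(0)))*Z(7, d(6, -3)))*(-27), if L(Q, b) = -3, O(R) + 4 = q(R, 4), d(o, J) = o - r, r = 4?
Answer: -405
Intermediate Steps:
d(o, J) = -4 + o (d(o, J) = o - 1*4 = o - 4 = -4 + o)
O(R) = -2 (O(R) = -4 + 2 = -2)
s(K) = -12 + 7*K (s(K) = 4*K + (-4 + K)*3 = 4*K + (-12 + 3*K) = -12 + 7*K)
(L(1, s(O(0)))*Z(7, d(6, -3)))*(-27) = -3*(-5)*(-27) = 15*(-27) = -405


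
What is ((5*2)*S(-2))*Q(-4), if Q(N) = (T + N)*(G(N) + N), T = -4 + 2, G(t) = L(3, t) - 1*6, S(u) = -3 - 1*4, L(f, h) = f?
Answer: -2940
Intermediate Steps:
S(u) = -7 (S(u) = -3 - 4 = -7)
G(t) = -3 (G(t) = 3 - 1*6 = 3 - 6 = -3)
T = -2
Q(N) = (-3 + N)*(-2 + N) (Q(N) = (-2 + N)*(-3 + N) = (-3 + N)*(-2 + N))
((5*2)*S(-2))*Q(-4) = ((5*2)*(-7))*(6 + (-4)² - 5*(-4)) = (10*(-7))*(6 + 16 + 20) = -70*42 = -2940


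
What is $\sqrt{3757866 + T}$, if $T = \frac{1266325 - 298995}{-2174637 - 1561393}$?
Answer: $\frac{\sqrt{524519899893867395}}{373603} \approx 1938.5$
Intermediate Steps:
$T = - \frac{96733}{373603}$ ($T = \frac{967330}{-3736030} = 967330 \left(- \frac{1}{3736030}\right) = - \frac{96733}{373603} \approx -0.25892$)
$\sqrt{3757866 + T} = \sqrt{3757866 - \frac{96733}{373603}} = \sqrt{\frac{1403949914465}{373603}} = \frac{\sqrt{524519899893867395}}{373603}$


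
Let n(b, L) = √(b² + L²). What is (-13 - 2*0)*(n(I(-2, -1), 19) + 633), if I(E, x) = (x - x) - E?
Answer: -8229 - 13*√365 ≈ -8477.4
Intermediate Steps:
I(E, x) = -E (I(E, x) = 0 - E = -E)
n(b, L) = √(L² + b²)
(-13 - 2*0)*(n(I(-2, -1), 19) + 633) = (-13 - 2*0)*(√(19² + (-1*(-2))²) + 633) = (-13 + 0)*(√(361 + 2²) + 633) = -13*(√(361 + 4) + 633) = -13*(√365 + 633) = -13*(633 + √365) = -8229 - 13*√365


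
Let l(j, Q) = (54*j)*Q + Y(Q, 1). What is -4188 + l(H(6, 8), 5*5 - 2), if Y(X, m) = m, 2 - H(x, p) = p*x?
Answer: -61319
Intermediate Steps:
H(x, p) = 2 - p*x
l(j, Q) = 1 + 54*Q*j (l(j, Q) = (54*j)*Q + 1 = 54*Q*j + 1 = 1 + 54*Q*j)
-4188 + l(H(6, 8), 5*5 - 2) = -4188 + (1 + 54*(5*5 - 2)*(2 - 1*8*6)) = -4188 + (1 + 54*(25 - 2)*(2 - 48)) = -4188 + (1 + 54*23*(-46)) = -4188 + (1 - 57132) = -4188 - 57131 = -61319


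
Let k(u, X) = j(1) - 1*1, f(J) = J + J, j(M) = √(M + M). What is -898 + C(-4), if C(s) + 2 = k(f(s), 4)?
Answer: -901 + √2 ≈ -899.59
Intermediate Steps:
j(M) = √2*√M (j(M) = √(2*M) = √2*√M)
f(J) = 2*J
k(u, X) = -1 + √2 (k(u, X) = √2*√1 - 1*1 = √2*1 - 1 = √2 - 1 = -1 + √2)
C(s) = -3 + √2 (C(s) = -2 + (-1 + √2) = -3 + √2)
-898 + C(-4) = -898 + (-3 + √2) = -901 + √2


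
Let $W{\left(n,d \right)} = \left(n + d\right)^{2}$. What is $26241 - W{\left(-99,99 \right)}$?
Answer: $26241$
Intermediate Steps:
$W{\left(n,d \right)} = \left(d + n\right)^{2}$
$26241 - W{\left(-99,99 \right)} = 26241 - \left(99 - 99\right)^{2} = 26241 - 0^{2} = 26241 - 0 = 26241 + 0 = 26241$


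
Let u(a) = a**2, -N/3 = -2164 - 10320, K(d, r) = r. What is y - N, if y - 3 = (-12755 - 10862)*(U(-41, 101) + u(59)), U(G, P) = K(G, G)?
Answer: -81279929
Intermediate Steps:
U(G, P) = G
N = 37452 (N = -3*(-2164 - 10320) = -3*(-12484) = 37452)
y = -81242477 (y = 3 + (-12755 - 10862)*(-41 + 59**2) = 3 - 23617*(-41 + 3481) = 3 - 23617*3440 = 3 - 81242480 = -81242477)
y - N = -81242477 - 1*37452 = -81242477 - 37452 = -81279929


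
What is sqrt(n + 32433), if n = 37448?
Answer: sqrt(69881) ≈ 264.35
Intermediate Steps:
sqrt(n + 32433) = sqrt(37448 + 32433) = sqrt(69881)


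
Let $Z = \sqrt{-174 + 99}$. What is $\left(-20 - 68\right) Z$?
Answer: $- 440 i \sqrt{3} \approx - 762.1 i$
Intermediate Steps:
$Z = 5 i \sqrt{3}$ ($Z = \sqrt{-75} = 5 i \sqrt{3} \approx 8.6602 i$)
$\left(-20 - 68\right) Z = \left(-20 - 68\right) 5 i \sqrt{3} = - 88 \cdot 5 i \sqrt{3} = - 440 i \sqrt{3}$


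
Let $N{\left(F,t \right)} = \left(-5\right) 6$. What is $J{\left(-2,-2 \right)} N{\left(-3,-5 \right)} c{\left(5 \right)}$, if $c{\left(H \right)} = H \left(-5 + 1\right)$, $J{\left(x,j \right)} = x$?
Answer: $-1200$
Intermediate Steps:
$N{\left(F,t \right)} = -30$
$c{\left(H \right)} = - 4 H$ ($c{\left(H \right)} = H \left(-4\right) = - 4 H$)
$J{\left(-2,-2 \right)} N{\left(-3,-5 \right)} c{\left(5 \right)} = \left(-2\right) \left(-30\right) \left(\left(-4\right) 5\right) = 60 \left(-20\right) = -1200$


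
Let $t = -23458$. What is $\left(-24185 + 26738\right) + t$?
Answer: $-20905$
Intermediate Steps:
$\left(-24185 + 26738\right) + t = \left(-24185 + 26738\right) - 23458 = 2553 - 23458 = -20905$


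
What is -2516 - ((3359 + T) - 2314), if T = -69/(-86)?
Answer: -306315/86 ≈ -3561.8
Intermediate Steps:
T = 69/86 (T = -69*(-1/86) = 69/86 ≈ 0.80233)
-2516 - ((3359 + T) - 2314) = -2516 - ((3359 + 69/86) - 2314) = -2516 - (288943/86 - 2314) = -2516 - 1*89939/86 = -2516 - 89939/86 = -306315/86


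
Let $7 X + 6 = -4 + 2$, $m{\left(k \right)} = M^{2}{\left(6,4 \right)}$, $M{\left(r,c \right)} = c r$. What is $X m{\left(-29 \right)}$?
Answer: $- \frac{4608}{7} \approx -658.29$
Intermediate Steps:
$m{\left(k \right)} = 576$ ($m{\left(k \right)} = \left(4 \cdot 6\right)^{2} = 24^{2} = 576$)
$X = - \frac{8}{7}$ ($X = - \frac{6}{7} + \frac{-4 + 2}{7} = - \frac{6}{7} + \frac{1}{7} \left(-2\right) = - \frac{6}{7} - \frac{2}{7} = - \frac{8}{7} \approx -1.1429$)
$X m{\left(-29 \right)} = \left(- \frac{8}{7}\right) 576 = - \frac{4608}{7}$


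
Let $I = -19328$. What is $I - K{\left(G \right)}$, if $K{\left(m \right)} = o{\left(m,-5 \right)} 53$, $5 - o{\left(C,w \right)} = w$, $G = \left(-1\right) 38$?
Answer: $-19858$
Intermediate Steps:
$G = -38$
$o{\left(C,w \right)} = 5 - w$
$K{\left(m \right)} = 530$ ($K{\left(m \right)} = \left(5 - -5\right) 53 = \left(5 + 5\right) 53 = 10 \cdot 53 = 530$)
$I - K{\left(G \right)} = -19328 - 530 = -19858$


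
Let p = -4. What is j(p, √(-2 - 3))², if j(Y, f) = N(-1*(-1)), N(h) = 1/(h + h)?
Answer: ¼ ≈ 0.25000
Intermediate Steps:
N(h) = 1/(2*h)
j(Y, f) = ½ (j(Y, f) = 1/(2*((-1*(-1)))) = (½)/1 = (½)*1 = ½)
j(p, √(-2 - 3))² = (½)² = ¼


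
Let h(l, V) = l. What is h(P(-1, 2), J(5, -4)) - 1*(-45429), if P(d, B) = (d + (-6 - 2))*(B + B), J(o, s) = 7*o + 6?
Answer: 45393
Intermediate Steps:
J(o, s) = 6 + 7*o
P(d, B) = 2*B*(-8 + d) (P(d, B) = (d - 8)*(2*B) = (-8 + d)*(2*B) = 2*B*(-8 + d))
h(P(-1, 2), J(5, -4)) - 1*(-45429) = 2*2*(-8 - 1) - 1*(-45429) = 2*2*(-9) + 45429 = -36 + 45429 = 45393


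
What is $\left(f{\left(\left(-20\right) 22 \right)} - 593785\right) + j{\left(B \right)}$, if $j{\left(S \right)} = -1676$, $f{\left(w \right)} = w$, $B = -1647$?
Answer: $-595901$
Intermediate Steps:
$\left(f{\left(\left(-20\right) 22 \right)} - 593785\right) + j{\left(B \right)} = \left(\left(-20\right) 22 - 593785\right) - 1676 = \left(-440 - 593785\right) - 1676 = -594225 - 1676 = -595901$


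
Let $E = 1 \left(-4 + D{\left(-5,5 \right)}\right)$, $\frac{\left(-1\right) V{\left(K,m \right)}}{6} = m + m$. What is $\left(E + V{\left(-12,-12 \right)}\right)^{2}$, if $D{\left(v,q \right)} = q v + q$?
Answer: $14400$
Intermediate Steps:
$V{\left(K,m \right)} = - 12 m$ ($V{\left(K,m \right)} = - 6 \left(m + m\right) = - 6 \cdot 2 m = - 12 m$)
$D{\left(v,q \right)} = q + q v$
$E = -24$ ($E = 1 \left(-4 + 5 \left(1 - 5\right)\right) = 1 \left(-4 + 5 \left(-4\right)\right) = 1 \left(-4 - 20\right) = 1 \left(-24\right) = -24$)
$\left(E + V{\left(-12,-12 \right)}\right)^{2} = \left(-24 - -144\right)^{2} = \left(-24 + 144\right)^{2} = 120^{2} = 14400$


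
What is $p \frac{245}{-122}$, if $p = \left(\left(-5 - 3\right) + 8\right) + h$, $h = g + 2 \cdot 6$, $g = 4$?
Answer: $- \frac{1960}{61} \approx -32.131$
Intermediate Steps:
$h = 16$ ($h = 4 + 2 \cdot 6 = 4 + 12 = 16$)
$p = 16$ ($p = \left(\left(-5 - 3\right) + 8\right) + 16 = \left(-8 + 8\right) + 16 = 0 + 16 = 16$)
$p \frac{245}{-122} = 16 \frac{245}{-122} = 16 \cdot 245 \left(- \frac{1}{122}\right) = 16 \left(- \frac{245}{122}\right) = - \frac{1960}{61}$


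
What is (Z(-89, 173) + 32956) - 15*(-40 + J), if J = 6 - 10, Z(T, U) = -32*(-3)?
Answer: 33712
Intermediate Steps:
Z(T, U) = 96
J = -4
(Z(-89, 173) + 32956) - 15*(-40 + J) = (96 + 32956) - 15*(-40 - 4) = 33052 - 15*(-44) = 33052 + 660 = 33712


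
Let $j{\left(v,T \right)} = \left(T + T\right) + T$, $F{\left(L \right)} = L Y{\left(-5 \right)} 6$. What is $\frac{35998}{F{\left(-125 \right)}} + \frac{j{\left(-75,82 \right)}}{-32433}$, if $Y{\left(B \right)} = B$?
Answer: $\frac{194433439}{20270625} \approx 9.5919$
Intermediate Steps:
$F{\left(L \right)} = - 30 L$ ($F{\left(L \right)} = L \left(-5\right) 6 = - 5 L 6 = - 30 L$)
$j{\left(v,T \right)} = 3 T$ ($j{\left(v,T \right)} = 2 T + T = 3 T$)
$\frac{35998}{F{\left(-125 \right)}} + \frac{j{\left(-75,82 \right)}}{-32433} = \frac{35998}{\left(-30\right) \left(-125\right)} + \frac{3 \cdot 82}{-32433} = \frac{35998}{3750} + 246 \left(- \frac{1}{32433}\right) = 35998 \cdot \frac{1}{3750} - \frac{82}{10811} = \frac{17999}{1875} - \frac{82}{10811} = \frac{194433439}{20270625}$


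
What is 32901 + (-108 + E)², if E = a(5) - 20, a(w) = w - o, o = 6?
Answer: 49542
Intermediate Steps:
a(w) = -6 + w (a(w) = w - 1*6 = w - 6 = -6 + w)
E = -21 (E = (-6 + 5) - 20 = -1 - 20 = -21)
32901 + (-108 + E)² = 32901 + (-108 - 21)² = 32901 + (-129)² = 32901 + 16641 = 49542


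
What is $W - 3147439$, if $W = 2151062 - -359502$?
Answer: $-636875$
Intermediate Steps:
$W = 2510564$ ($W = 2151062 + 359502 = 2510564$)
$W - 3147439 = 2510564 - 3147439 = -636875$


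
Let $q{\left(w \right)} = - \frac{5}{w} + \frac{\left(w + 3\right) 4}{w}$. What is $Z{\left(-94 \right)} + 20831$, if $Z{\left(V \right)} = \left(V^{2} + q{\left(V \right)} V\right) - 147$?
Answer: $29151$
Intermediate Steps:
$q{\left(w \right)} = - \frac{5}{w} + \frac{12 + 4 w}{w}$ ($q{\left(w \right)} = - \frac{5}{w} + \frac{\left(3 + w\right) 4}{w} = - \frac{5}{w} + \frac{12 + 4 w}{w}$)
$Z{\left(V \right)} = -147 + V^{2} + V \left(4 + \frac{7}{V}\right)$ ($Z{\left(V \right)} = \left(V^{2} + \left(4 + \frac{7}{V}\right) V\right) - 147 = \left(V^{2} + V \left(4 + \frac{7}{V}\right)\right) - 147 = -147 + V^{2} + V \left(4 + \frac{7}{V}\right)$)
$Z{\left(-94 \right)} + 20831 = \left(-140 + \left(-94\right)^{2} + 4 \left(-94\right)\right) + 20831 = \left(-140 + 8836 - 376\right) + 20831 = 8320 + 20831 = 29151$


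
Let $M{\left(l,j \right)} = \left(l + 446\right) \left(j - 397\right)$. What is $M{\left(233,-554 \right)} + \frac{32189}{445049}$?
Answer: $- \frac{287381013532}{445049} \approx -6.4573 \cdot 10^{5}$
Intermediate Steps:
$M{\left(l,j \right)} = \left(-397 + j\right) \left(446 + l\right)$ ($M{\left(l,j \right)} = \left(446 + l\right) \left(-397 + j\right) = \left(-397 + j\right) \left(446 + l\right)$)
$M{\left(233,-554 \right)} + \frac{32189}{445049} = \left(-177062 - 92501 + 446 \left(-554\right) - 129082\right) + \frac{32189}{445049} = \left(-177062 - 92501 - 247084 - 129082\right) + 32189 \cdot \frac{1}{445049} = -645729 + \frac{32189}{445049} = - \frac{287381013532}{445049}$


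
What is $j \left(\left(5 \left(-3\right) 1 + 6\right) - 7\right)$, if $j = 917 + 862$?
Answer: $-28464$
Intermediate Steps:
$j = 1779$
$j \left(\left(5 \left(-3\right) 1 + 6\right) - 7\right) = 1779 \left(\left(5 \left(-3\right) 1 + 6\right) - 7\right) = 1779 \left(\left(\left(-15\right) 1 + 6\right) - 7\right) = 1779 \left(\left(-15 + 6\right) - 7\right) = 1779 \left(-9 - 7\right) = 1779 \left(-16\right) = -28464$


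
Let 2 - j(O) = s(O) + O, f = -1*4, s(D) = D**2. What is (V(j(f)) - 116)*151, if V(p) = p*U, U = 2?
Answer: -20536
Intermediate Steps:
f = -4
j(O) = 2 - O - O**2 (j(O) = 2 - (O**2 + O) = 2 - (O + O**2) = 2 + (-O - O**2) = 2 - O - O**2)
V(p) = 2*p (V(p) = p*2 = 2*p)
(V(j(f)) - 116)*151 = (2*(2 - 1*(-4) - 1*(-4)**2) - 116)*151 = (2*(2 + 4 - 1*16) - 116)*151 = (2*(2 + 4 - 16) - 116)*151 = (2*(-10) - 116)*151 = (-20 - 116)*151 = -136*151 = -20536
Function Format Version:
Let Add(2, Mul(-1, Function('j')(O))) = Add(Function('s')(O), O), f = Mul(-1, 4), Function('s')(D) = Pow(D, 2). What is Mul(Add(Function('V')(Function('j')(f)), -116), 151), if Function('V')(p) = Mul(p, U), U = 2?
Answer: -20536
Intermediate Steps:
f = -4
Function('j')(O) = Add(2, Mul(-1, O), Mul(-1, Pow(O, 2))) (Function('j')(O) = Add(2, Mul(-1, Add(Pow(O, 2), O))) = Add(2, Mul(-1, Add(O, Pow(O, 2)))) = Add(2, Add(Mul(-1, O), Mul(-1, Pow(O, 2)))) = Add(2, Mul(-1, O), Mul(-1, Pow(O, 2))))
Function('V')(p) = Mul(2, p) (Function('V')(p) = Mul(p, 2) = Mul(2, p))
Mul(Add(Function('V')(Function('j')(f)), -116), 151) = Mul(Add(Mul(2, Add(2, Mul(-1, -4), Mul(-1, Pow(-4, 2)))), -116), 151) = Mul(Add(Mul(2, Add(2, 4, Mul(-1, 16))), -116), 151) = Mul(Add(Mul(2, Add(2, 4, -16)), -116), 151) = Mul(Add(Mul(2, -10), -116), 151) = Mul(Add(-20, -116), 151) = Mul(-136, 151) = -20536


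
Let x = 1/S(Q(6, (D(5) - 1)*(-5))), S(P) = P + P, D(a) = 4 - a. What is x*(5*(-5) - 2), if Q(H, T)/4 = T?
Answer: -27/80 ≈ -0.33750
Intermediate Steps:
Q(H, T) = 4*T
S(P) = 2*P
x = 1/80 (x = 1/(2*(4*(((4 - 1*5) - 1)*(-5)))) = 1/(2*(4*(((4 - 5) - 1)*(-5)))) = 1/(2*(4*((-1 - 1)*(-5)))) = 1/(2*(4*(-2*(-5)))) = 1/(2*(4*10)) = 1/(2*40) = 1/80 ≈ 0.012500)
x*(5*(-5) - 2) = (5*(-5) - 2)/80 = (-25 - 2)/80 = (1/80)*(-27) = -27/80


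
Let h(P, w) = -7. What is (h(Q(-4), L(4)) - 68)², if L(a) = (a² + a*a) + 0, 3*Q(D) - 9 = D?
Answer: 5625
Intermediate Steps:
Q(D) = 3 + D/3
L(a) = 2*a² (L(a) = (a² + a²) + 0 = 2*a² + 0 = 2*a²)
(h(Q(-4), L(4)) - 68)² = (-7 - 68)² = (-75)² = 5625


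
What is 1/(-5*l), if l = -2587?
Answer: 1/12935 ≈ 7.7310e-5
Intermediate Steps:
1/(-5*l) = 1/(-5*(-2587)) = 1/12935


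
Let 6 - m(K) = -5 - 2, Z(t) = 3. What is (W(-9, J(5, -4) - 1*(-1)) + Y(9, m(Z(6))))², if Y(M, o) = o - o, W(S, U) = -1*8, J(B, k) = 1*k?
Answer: 64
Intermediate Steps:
J(B, k) = k
m(K) = 13 (m(K) = 6 - (-5 - 2) = 6 - 1*(-7) = 6 + 7 = 13)
W(S, U) = -8
Y(M, o) = 0
(W(-9, J(5, -4) - 1*(-1)) + Y(9, m(Z(6))))² = (-8 + 0)² = (-8)² = 64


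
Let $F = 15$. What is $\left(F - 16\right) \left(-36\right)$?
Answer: $36$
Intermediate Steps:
$\left(F - 16\right) \left(-36\right) = \left(15 - 16\right) \left(-36\right) = \left(-1\right) \left(-36\right) = 36$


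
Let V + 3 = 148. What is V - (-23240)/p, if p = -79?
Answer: -11785/79 ≈ -149.18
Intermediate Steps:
V = 145 (V = -3 + 148 = 145)
V - (-23240)/p = 145 - (-23240)/(-79) = 145 - (-23240)*(-1)/79 = 145 - 140*166/79 = 145 - 23240/79 = -11785/79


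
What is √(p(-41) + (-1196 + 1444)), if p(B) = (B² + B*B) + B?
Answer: √3569 ≈ 59.741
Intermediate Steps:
p(B) = B + 2*B² (p(B) = (B² + B²) + B = 2*B² + B = B + 2*B²)
√(p(-41) + (-1196 + 1444)) = √(-41*(1 + 2*(-41)) + (-1196 + 1444)) = √(-41*(1 - 82) + 248) = √(-41*(-81) + 248) = √(3321 + 248) = √3569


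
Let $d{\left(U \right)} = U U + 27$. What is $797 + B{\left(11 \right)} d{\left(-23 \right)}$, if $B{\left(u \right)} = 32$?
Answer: $18589$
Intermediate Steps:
$d{\left(U \right)} = 27 + U^{2}$ ($d{\left(U \right)} = U^{2} + 27 = 27 + U^{2}$)
$797 + B{\left(11 \right)} d{\left(-23 \right)} = 797 + 32 \left(27 + \left(-23\right)^{2}\right) = 797 + 32 \left(27 + 529\right) = 797 + 32 \cdot 556 = 797 + 17792 = 18589$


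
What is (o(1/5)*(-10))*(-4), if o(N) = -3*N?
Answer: -24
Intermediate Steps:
(o(1/5)*(-10))*(-4) = (-3/5*(-10))*(-4) = (-3*1/5*(-10))*(-4) = -3/5*(-10)*(-4) = 6*(-4) = -24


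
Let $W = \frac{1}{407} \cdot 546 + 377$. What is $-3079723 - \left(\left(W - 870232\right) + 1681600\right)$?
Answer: $- \frac{1583828022}{407} \approx -3.8915 \cdot 10^{6}$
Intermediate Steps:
$W = \frac{153985}{407}$ ($W = \frac{1}{407} \cdot 546 + 377 = \frac{546}{407} + 377 = \frac{153985}{407} \approx 378.34$)
$-3079723 - \left(\left(W - 870232\right) + 1681600\right) = -3079723 - \left(\left(\frac{153985}{407} - 870232\right) + 1681600\right) = -3079723 - \left(- \frac{354030439}{407} + 1681600\right) = -3079723 - \frac{330380761}{407} = - \frac{1583828022}{407}$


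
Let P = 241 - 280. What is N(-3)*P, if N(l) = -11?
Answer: 429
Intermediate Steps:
P = -39
N(-3)*P = -11*(-39) = 429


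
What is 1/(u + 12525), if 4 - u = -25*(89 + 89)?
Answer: 1/16979 ≈ 5.8896e-5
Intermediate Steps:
u = 4454 (u = 4 - (-25)*(89 + 89) = 4 - (-25)*178 = 4 - 1*(-4450) = 4 + 4450 = 4454)
1/(u + 12525) = 1/(4454 + 12525) = 1/16979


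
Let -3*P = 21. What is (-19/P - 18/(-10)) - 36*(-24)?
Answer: 30398/35 ≈ 868.51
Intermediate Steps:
P = -7 (P = -⅓*21 = -7)
(-19/P - 18/(-10)) - 36*(-24) = (-19/(-7) - 18/(-10)) - 36*(-24) = (-19*(-⅐) - 18*(-⅒)) + 864 = (19/7 + 9/5) + 864 = 158/35 + 864 = 30398/35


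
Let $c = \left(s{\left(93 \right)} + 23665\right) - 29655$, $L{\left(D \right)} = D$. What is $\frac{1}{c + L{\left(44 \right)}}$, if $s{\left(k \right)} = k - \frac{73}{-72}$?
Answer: $- \frac{72}{421343} \approx -0.00017088$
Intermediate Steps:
$s{\left(k \right)} = \frac{73}{72} + k$ ($s{\left(k \right)} = k - 73 \left(- \frac{1}{72}\right) = k - - \frac{73}{72} = k + \frac{73}{72} = \frac{73}{72} + k$)
$c = - \frac{424511}{72}$ ($c = \left(\left(\frac{73}{72} + 93\right) + 23665\right) - 29655 = \left(\frac{6769}{72} + 23665\right) - 29655 = \frac{1710649}{72} - 29655 = - \frac{424511}{72} \approx -5896.0$)
$\frac{1}{c + L{\left(44 \right)}} = \frac{1}{- \frac{424511}{72} + 44} = \frac{1}{- \frac{421343}{72}} = - \frac{72}{421343}$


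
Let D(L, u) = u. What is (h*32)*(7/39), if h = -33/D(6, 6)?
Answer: -1232/39 ≈ -31.590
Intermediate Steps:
h = -11/2 (h = -33/6 = -33*1/6 = -11/2 ≈ -5.5000)
(h*32)*(7/39) = (-11/2*32)*(7/39) = -1232/39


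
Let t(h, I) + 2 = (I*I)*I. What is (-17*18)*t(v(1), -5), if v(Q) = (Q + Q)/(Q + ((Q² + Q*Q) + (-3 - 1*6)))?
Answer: 38862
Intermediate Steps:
v(Q) = 2*Q/(-9 + Q + 2*Q²) (v(Q) = (2*Q)/(Q + ((Q² + Q²) + (-3 - 6))) = (2*Q)/(Q + (2*Q² - 9)) = (2*Q)/(Q + (-9 + 2*Q²)) = (2*Q)/(-9 + Q + 2*Q²) = 2*Q/(-9 + Q + 2*Q²))
t(h, I) = -2 + I³ (t(h, I) = -2 + (I*I)*I = -2 + I²*I = -2 + I³)
(-17*18)*t(v(1), -5) = (-17*18)*(-2 + (-5)³) = -306*(-2 - 125) = -306*(-127) = 38862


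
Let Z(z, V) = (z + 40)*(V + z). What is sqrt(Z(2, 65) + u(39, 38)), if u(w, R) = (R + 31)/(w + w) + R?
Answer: 5*sqrt(77142)/26 ≈ 53.412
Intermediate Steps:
u(w, R) = R + (31 + R)/(2*w) (u(w, R) = (31 + R)/((2*w)) + R = (31 + R)*(1/(2*w)) + R = (31 + R)/(2*w) + R = R + (31 + R)/(2*w))
Z(z, V) = (40 + z)*(V + z)
sqrt(Z(2, 65) + u(39, 38)) = sqrt((2**2 + 40*65 + 40*2 + 65*2) + (1/2)*(31 + 38 + 2*38*39)/39) = sqrt((4 + 2600 + 80 + 130) + (1/2)*(1/39)*(31 + 38 + 2964)) = sqrt(2814 + (1/2)*(1/39)*3033) = sqrt(2814 + 1011/26) = sqrt(74175/26) = 5*sqrt(77142)/26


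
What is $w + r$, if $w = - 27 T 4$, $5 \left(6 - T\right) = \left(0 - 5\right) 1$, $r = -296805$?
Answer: $-297561$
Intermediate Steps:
$T = 7$ ($T = 6 - \frac{\left(0 - 5\right) 1}{5} = 6 - \frac{\left(-5\right) 1}{5} = 6 - -1 = 6 + 1 = 7$)
$w = -756$ ($w = \left(-27\right) 7 \cdot 4 = \left(-189\right) 4 = -756$)
$w + r = -756 - 296805 = -297561$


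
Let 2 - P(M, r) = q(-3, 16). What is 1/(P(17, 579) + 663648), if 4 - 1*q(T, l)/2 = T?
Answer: 1/663636 ≈ 1.5069e-6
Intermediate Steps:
q(T, l) = 8 - 2*T
P(M, r) = -12 (P(M, r) = 2 - (8 - 2*(-3)) = 2 - (8 + 6) = 2 - 1*14 = 2 - 14 = -12)
1/(P(17, 579) + 663648) = 1/(-12 + 663648) = 1/663636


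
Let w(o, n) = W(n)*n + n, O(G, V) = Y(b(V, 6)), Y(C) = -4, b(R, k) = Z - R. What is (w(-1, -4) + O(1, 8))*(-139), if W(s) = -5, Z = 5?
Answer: -1668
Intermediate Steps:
b(R, k) = 5 - R
O(G, V) = -4
w(o, n) = -4*n (w(o, n) = -5*n + n = -4*n)
(w(-1, -4) + O(1, 8))*(-139) = (-4*(-4) - 4)*(-139) = (16 - 4)*(-139) = 12*(-139) = -1668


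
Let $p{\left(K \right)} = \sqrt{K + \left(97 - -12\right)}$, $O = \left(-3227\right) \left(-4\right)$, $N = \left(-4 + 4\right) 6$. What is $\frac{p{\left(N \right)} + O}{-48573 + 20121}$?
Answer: $- \frac{3227}{7113} - \frac{\sqrt{109}}{28452} \approx -0.45404$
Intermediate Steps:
$N = 0$ ($N = 0 \cdot 6 = 0$)
$O = 12908$
$p{\left(K \right)} = \sqrt{109 + K}$ ($p{\left(K \right)} = \sqrt{K + \left(97 + 12\right)} = \sqrt{K + 109} = \sqrt{109 + K}$)
$\frac{p{\left(N \right)} + O}{-48573 + 20121} = \frac{\sqrt{109 + 0} + 12908}{-48573 + 20121} = \frac{\sqrt{109} + 12908}{-28452} = \left(12908 + \sqrt{109}\right) \left(- \frac{1}{28452}\right) = - \frac{3227}{7113} - \frac{\sqrt{109}}{28452}$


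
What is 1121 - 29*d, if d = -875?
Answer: 26496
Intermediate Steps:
1121 - 29*d = 1121 - 29*(-875) = 1121 + 25375 = 26496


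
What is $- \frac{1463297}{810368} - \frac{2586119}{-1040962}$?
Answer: $\frac{22018135003}{32444703616} \approx 0.67864$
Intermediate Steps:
$- \frac{1463297}{810368} - \frac{2586119}{-1040962} = \left(-1463297\right) \frac{1}{810368} - - \frac{2586119}{1040962} = - \frac{1463297}{810368} + \frac{2586119}{1040962} = \frac{22018135003}{32444703616}$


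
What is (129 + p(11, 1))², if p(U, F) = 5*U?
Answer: 33856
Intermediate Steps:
(129 + p(11, 1))² = (129 + 5*11)² = (129 + 55)² = 184² = 33856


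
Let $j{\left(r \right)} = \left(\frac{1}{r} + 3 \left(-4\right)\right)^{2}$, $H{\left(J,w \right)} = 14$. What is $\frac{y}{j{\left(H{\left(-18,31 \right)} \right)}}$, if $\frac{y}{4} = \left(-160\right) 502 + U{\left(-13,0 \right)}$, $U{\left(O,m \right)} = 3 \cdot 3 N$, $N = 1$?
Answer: $- \frac{62963824}{27889} \approx -2257.7$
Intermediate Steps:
$U{\left(O,m \right)} = 9$ ($U{\left(O,m \right)} = 3 \cdot 3 \cdot 1 = 9 \cdot 1 = 9$)
$j{\left(r \right)} = \left(-12 + \frac{1}{r}\right)^{2}$ ($j{\left(r \right)} = \left(\frac{1}{r} - 12\right)^{2} = \left(-12 + \frac{1}{r}\right)^{2}$)
$y = -321244$ ($y = 4 \left(\left(-160\right) 502 + 9\right) = 4 \left(-80320 + 9\right) = 4 \left(-80311\right) = -321244$)
$\frac{y}{j{\left(H{\left(-18,31 \right)} \right)}} = - \frac{321244}{\frac{1}{196} \left(-1 + 12 \cdot 14\right)^{2}} = - \frac{321244}{\frac{1}{196} \left(-1 + 168\right)^{2}} = - \frac{321244}{\frac{1}{196} \cdot 167^{2}} = - \frac{321244}{\frac{1}{196} \cdot 27889} = - \frac{321244}{\frac{27889}{196}} = \left(-321244\right) \frac{196}{27889} = - \frac{62963824}{27889}$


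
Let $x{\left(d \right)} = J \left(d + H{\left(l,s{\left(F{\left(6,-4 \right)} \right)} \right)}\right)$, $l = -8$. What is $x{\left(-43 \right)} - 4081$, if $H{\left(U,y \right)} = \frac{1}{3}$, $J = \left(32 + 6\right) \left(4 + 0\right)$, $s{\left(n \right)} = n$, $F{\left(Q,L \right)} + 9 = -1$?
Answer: $- \frac{31699}{3} \approx -10566.0$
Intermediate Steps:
$F{\left(Q,L \right)} = -10$ ($F{\left(Q,L \right)} = -9 - 1 = -10$)
$J = 152$ ($J = 38 \cdot 4 = 152$)
$H{\left(U,y \right)} = \frac{1}{3}$
$x{\left(d \right)} = \frac{152}{3} + 152 d$ ($x{\left(d \right)} = 152 \left(d + \frac{1}{3}\right) = 152 \left(\frac{1}{3} + d\right) = \frac{152}{3} + 152 d$)
$x{\left(-43 \right)} - 4081 = \left(\frac{152}{3} + 152 \left(-43\right)\right) - 4081 = \left(\frac{152}{3} - 6536\right) - 4081 = - \frac{19456}{3} - 4081 = - \frac{31699}{3}$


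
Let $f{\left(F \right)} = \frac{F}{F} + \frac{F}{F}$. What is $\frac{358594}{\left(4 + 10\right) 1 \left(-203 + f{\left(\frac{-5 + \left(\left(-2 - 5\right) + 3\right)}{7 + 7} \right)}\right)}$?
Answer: $- \frac{179297}{1407} \approx -127.43$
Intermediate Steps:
$f{\left(F \right)} = 2$ ($f{\left(F \right)} = 1 + 1 = 2$)
$\frac{358594}{\left(4 + 10\right) 1 \left(-203 + f{\left(\frac{-5 + \left(\left(-2 - 5\right) + 3\right)}{7 + 7} \right)}\right)} = \frac{358594}{\left(4 + 10\right) 1 \left(-203 + 2\right)} = \frac{358594}{14 \cdot 1 \left(-201\right)} = \frac{358594}{14 \left(-201\right)} = \frac{358594}{-2814} = 358594 \left(- \frac{1}{2814}\right) = - \frac{179297}{1407}$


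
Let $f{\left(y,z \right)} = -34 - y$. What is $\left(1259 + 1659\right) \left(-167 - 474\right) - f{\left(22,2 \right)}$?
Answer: $-1870382$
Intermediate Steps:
$\left(1259 + 1659\right) \left(-167 - 474\right) - f{\left(22,2 \right)} = \left(1259 + 1659\right) \left(-167 - 474\right) - \left(-34 - 22\right) = 2918 \left(-641\right) - \left(-34 - 22\right) = -1870438 - -56 = -1870438 + 56 = -1870382$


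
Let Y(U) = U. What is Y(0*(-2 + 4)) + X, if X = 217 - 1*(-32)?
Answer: 249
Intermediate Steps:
X = 249 (X = 217 + 32 = 249)
Y(0*(-2 + 4)) + X = 0*(-2 + 4) + 249 = 0*2 + 249 = 0 + 249 = 249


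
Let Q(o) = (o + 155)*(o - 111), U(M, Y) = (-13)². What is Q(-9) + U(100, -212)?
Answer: -17351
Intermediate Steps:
U(M, Y) = 169
Q(o) = (-111 + o)*(155 + o) (Q(o) = (155 + o)*(-111 + o) = (-111 + o)*(155 + o))
Q(-9) + U(100, -212) = (-17205 + (-9)² + 44*(-9)) + 169 = (-17205 + 81 - 396) + 169 = -17520 + 169 = -17351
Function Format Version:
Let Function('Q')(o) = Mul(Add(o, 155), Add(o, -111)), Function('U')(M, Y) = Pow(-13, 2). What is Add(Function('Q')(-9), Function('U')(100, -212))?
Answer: -17351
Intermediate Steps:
Function('U')(M, Y) = 169
Function('Q')(o) = Mul(Add(-111, o), Add(155, o)) (Function('Q')(o) = Mul(Add(155, o), Add(-111, o)) = Mul(Add(-111, o), Add(155, o)))
Add(Function('Q')(-9), Function('U')(100, -212)) = Add(Add(-17205, Pow(-9, 2), Mul(44, -9)), 169) = Add(Add(-17205, 81, -396), 169) = Add(-17520, 169) = -17351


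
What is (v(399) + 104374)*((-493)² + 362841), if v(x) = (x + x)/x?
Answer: 63240374640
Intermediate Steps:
v(x) = 2 (v(x) = (2*x)/x = 2)
(v(399) + 104374)*((-493)² + 362841) = (2 + 104374)*((-493)² + 362841) = 104376*(243049 + 362841) = 104376*605890 = 63240374640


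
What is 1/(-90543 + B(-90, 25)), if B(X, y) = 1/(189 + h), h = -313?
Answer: -124/11227333 ≈ -1.1044e-5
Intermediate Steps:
B(X, y) = -1/124 (B(X, y) = 1/(189 - 313) = 1/(-124) = -1/124)
1/(-90543 + B(-90, 25)) = 1/(-90543 - 1/124) = 1/(-11227333/124) = -124/11227333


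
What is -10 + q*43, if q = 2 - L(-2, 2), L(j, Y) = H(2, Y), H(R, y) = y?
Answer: -10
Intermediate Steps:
L(j, Y) = Y
q = 0 (q = 2 - 1*2 = 2 - 2 = 0)
-10 + q*43 = -10 + 0*43 = -10 + 0 = -10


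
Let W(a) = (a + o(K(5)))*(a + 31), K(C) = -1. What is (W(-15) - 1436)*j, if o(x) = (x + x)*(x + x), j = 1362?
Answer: -2195544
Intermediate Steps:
o(x) = 4*x² (o(x) = (2*x)*(2*x) = 4*x²)
W(a) = (4 + a)*(31 + a) (W(a) = (a + 4*(-1)²)*(a + 31) = (a + 4*1)*(31 + a) = (a + 4)*(31 + a) = (4 + a)*(31 + a))
(W(-15) - 1436)*j = ((124 + (-15)² + 35*(-15)) - 1436)*1362 = ((124 + 225 - 525) - 1436)*1362 = (-176 - 1436)*1362 = -1612*1362 = -2195544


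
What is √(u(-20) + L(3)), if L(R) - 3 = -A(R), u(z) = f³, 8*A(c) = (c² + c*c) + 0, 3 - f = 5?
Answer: I*√29/2 ≈ 2.6926*I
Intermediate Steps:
f = -2 (f = 3 - 1*5 = 3 - 5 = -2)
A(c) = c²/4 (A(c) = ((c² + c*c) + 0)/8 = ((c² + c²) + 0)/8 = (2*c² + 0)/8 = (2*c²)/8 = c²/4)
u(z) = -8 (u(z) = (-2)³ = -8)
L(R) = 3 - R²/4
√(u(-20) + L(3)) = √(-8 + (3 - ¼*3²)) = √(-8 + (3 - ¼*9)) = √(-8 + (3 - 9/4)) = √(-8 + ¾) = √(-29/4) = I*√29/2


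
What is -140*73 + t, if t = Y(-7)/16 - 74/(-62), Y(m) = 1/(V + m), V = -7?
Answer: -70959423/6944 ≈ -10219.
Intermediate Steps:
Y(m) = 1/(-7 + m)
t = 8257/6944 (t = 1/(-7 - 7*16) - 74/(-62) = (1/16)/(-14) - 74*(-1/62) = -1/14*1/16 + 37/31 = -1/224 + 37/31 = 8257/6944 ≈ 1.1891)
-140*73 + t = -140*73 + 8257/6944 = -10220 + 8257/6944 = -70959423/6944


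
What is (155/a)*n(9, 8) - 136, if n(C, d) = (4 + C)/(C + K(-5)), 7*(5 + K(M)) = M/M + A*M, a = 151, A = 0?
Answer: -581439/4379 ≈ -132.78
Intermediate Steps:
K(M) = -34/7 (K(M) = -5 + (M/M + 0*M)/7 = -5 + (1 + 0)/7 = -5 + (⅐)*1 = -5 + ⅐ = -34/7)
n(C, d) = (4 + C)/(-34/7 + C) (n(C, d) = (4 + C)/(C - 34/7) = (4 + C)/(-34/7 + C))
(155/a)*n(9, 8) - 136 = (155/151)*(7*(4 + 9)/(-34 + 7*9)) - 136 = (155*(1/151))*(7*13/(-34 + 63)) - 136 = 155*(7*13/29)/151 - 136 = 155*(7*(1/29)*13)/151 - 136 = (155/151)*(91/29) - 136 = 14105/4379 - 136 = -581439/4379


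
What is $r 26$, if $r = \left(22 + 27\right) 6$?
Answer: $7644$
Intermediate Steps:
$r = 294$ ($r = 49 \cdot 6 = 294$)
$r 26 = 294 \cdot 26 = 7644$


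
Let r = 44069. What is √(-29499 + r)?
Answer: √14570 ≈ 120.71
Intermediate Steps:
√(-29499 + r) = √(-29499 + 44069) = √14570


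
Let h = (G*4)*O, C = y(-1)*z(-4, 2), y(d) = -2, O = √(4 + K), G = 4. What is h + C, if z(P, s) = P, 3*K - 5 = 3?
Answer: 8 + 32*√15/3 ≈ 49.312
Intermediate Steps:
K = 8/3 (K = 5/3 + (⅓)*3 = 5/3 + 1 = 8/3 ≈ 2.6667)
O = 2*√15/3 (O = √(4 + 8/3) = √(20/3) = 2*√15/3 ≈ 2.5820)
C = 8 (C = -2*(-4) = 8)
h = 32*√15/3 (h = (4*4)*(2*√15/3) = 16*(2*√15/3) = 32*√15/3 ≈ 41.312)
h + C = 32*√15/3 + 8 = 8 + 32*√15/3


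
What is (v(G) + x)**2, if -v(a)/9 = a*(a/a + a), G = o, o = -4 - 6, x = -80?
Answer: 792100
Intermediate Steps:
o = -10
G = -10
v(a) = -9*a*(1 + a) (v(a) = -9*a*(a/a + a) = -9*a*(1 + a))
(v(G) + x)**2 = (-9*(-10)*(1 - 10) - 80)**2 = (-9*(-10)*(-9) - 80)**2 = (-810 - 80)**2 = (-890)**2 = 792100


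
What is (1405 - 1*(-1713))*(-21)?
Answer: -65478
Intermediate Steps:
(1405 - 1*(-1713))*(-21) = (1405 + 1713)*(-21) = 3118*(-21) = -65478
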